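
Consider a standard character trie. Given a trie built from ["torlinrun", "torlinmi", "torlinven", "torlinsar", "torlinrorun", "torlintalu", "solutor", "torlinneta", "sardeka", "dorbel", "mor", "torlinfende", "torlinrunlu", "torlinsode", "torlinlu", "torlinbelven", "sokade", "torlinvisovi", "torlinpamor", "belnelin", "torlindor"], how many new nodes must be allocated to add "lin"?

3

Nothing in the trie begins with "l"; the whole of "lin" is new.
3 − 0 = 3 new nodes.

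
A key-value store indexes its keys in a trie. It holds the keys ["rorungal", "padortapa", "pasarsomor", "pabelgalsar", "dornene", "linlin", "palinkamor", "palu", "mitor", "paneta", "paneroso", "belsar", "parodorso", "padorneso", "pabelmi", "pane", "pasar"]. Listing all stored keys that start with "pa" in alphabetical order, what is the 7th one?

pane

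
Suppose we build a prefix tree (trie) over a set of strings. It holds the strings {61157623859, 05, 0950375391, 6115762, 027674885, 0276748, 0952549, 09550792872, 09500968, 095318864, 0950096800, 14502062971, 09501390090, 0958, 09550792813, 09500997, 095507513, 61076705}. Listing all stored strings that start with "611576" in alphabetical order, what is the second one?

61157623859

DFS of the "611576" subtree visits, in order: "6115762", "61157623859"
Position 2: 61157623859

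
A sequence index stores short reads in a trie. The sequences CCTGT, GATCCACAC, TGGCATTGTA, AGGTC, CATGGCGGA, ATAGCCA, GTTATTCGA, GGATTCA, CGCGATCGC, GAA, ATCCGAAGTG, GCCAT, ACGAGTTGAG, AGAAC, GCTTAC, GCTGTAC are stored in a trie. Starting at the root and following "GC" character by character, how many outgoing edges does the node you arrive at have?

The children of the "GC" node are the distinct next characters among strings starting with "GC".
Distinct next characters after "GC": C, T.
That node has 2 child edges.

2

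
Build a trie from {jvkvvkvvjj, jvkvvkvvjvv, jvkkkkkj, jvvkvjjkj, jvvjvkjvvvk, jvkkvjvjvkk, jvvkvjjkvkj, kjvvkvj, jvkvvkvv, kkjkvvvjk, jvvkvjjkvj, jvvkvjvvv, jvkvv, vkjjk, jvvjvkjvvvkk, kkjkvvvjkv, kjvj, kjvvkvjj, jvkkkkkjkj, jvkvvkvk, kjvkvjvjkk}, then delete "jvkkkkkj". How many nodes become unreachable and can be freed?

A node on "jvkkkkkj"'s path can go only if nothing else ends at it or branches off below it.
Every node on "jvkkkkkj" is still needed (e.g. by "jvkkkkkjkj"), so nothing is freed.
Nodes removed: 0

0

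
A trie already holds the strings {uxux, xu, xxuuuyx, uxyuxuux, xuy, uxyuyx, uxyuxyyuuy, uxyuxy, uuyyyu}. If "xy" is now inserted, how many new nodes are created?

The longest prefix of "xy" already in the trie is "x" (length 1).
So 2 − 1 = 1 new nodes.

1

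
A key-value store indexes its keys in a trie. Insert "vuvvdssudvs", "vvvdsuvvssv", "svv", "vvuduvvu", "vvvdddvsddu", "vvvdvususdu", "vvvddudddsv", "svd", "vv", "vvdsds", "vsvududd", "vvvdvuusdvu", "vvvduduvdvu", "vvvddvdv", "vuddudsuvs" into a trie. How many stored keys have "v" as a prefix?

13

Filter for entries beginning with "v":
Words under "v": vsvududd, vuddudsuvs, vuvvdssudvs, vv, vvdsds, vvuduvvu, vvvdddvsddu, vvvddudddsv, vvvddvdv, vvvdsuvvssv, vvvduduvdvu, vvvdvususdu, vvvdvuusdvu
Count: 13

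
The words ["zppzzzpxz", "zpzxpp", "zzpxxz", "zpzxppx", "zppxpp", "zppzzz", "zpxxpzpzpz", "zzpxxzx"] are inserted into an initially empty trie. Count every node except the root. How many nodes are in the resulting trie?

Count nodes per top-level branch (shared prefixes stored once):
  'z'-branch (zppxpp, zppzzz, zppzzzpxz, zpxxpzpzpz, zpzxpp, zpzxppx, zzpxxz, zzpxxzx): 31 nodes
Sum: 31

31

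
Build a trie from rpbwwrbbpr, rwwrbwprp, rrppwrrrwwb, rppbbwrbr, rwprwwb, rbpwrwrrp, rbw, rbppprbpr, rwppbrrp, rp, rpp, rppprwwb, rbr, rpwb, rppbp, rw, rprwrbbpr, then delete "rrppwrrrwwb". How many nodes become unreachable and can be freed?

After clearing the end-marker at "rrppwrrrwwb", prune upward until reaching a node still needed by another word.
The suffix "rppwrrrwwb" (10 nodes) is used only by "rrppwrrrwwb"; the node for "r" still has the child "p", so pruning stops there.
Nodes removed: 10

10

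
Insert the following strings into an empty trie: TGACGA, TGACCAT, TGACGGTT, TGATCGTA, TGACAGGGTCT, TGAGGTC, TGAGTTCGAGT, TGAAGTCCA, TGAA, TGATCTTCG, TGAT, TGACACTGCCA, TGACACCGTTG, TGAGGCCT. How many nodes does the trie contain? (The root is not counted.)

Insert word by word; a character creates a node only if that edge doesn't already exist:
  "TGACGA" → 6 new (T, G, A, C, G, A)
  "TGACCAT" → prefix "TGAC" already present; 3 new (C, A, T)
  "TGACGGTT" → prefix "TGACG" already present; 3 new (G, T, T)
  "TGATCGTA" → prefix "TGA" already present; 5 new (T, C, G, T, A)
  "TGACAGGGTCT" → prefix "TGAC" already present; 7 new (A, G, G, G, T, C, T)
  "TGAGGTC" → prefix "TGA" already present; 4 new (G, G, T, C)
  "TGAGTTCGAGT" → prefix "TGAG" already present; 7 new (T, T, C, G, A, G, T)
  "TGAAGTCCA" → prefix "TGA" already present; 6 new (A, G, T, C, C, A)
  "TGAA" → prefix "TGAA" already present; 0 new (none)
  "TGATCTTCG" → prefix "TGATC" already present; 4 new (T, T, C, G)
  "TGAT" → prefix "TGAT" already present; 0 new (none)
  "TGACACTGCCA" → prefix "TGACA" already present; 6 new (C, T, G, C, C, A)
  "TGACACCGTTG" → prefix "TGACAC" already present; 5 new (C, G, T, T, G)
  "TGAGGCCT" → prefix "TGAGG" already present; 3 new (C, C, T)
Total nodes = 6 + 3 + 3 + 5 + 7 + 4 + 7 + 6 + 0 + 4 + 0 + 6 + 5 + 3 = 59

59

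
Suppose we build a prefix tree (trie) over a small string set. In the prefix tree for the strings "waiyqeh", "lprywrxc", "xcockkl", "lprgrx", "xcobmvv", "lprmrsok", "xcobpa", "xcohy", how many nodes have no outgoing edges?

8

Leaves are exactly the stored words that no other stored word extends.
Those words: "lprgrx", "lprmrsok", "lprywrxc", "waiyqeh", "xcobmvv", "xcobpa", "xcockkl", "xcohy"
Leaf count: 8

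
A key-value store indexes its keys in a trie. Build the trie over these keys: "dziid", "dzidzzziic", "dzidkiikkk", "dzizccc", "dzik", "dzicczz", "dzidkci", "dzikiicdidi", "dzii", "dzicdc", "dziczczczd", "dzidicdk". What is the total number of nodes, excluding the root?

48

Insert word by word; a character creates a node only if that edge doesn't already exist:
  "dziid" → 5 new (d, z, i, i, d)
  "dzidzzziic" → prefix "dzi" already present; 7 new (d, z, z, z, i, i, c)
  "dzidkiikkk" → prefix "dzid" already present; 6 new (k, i, i, k, k, k)
  "dzizccc" → prefix "dzi" already present; 4 new (z, c, c, c)
  "dzik" → prefix "dzi" already present; 1 new (k)
  "dzicczz" → prefix "dzi" already present; 4 new (c, c, z, z)
  "dzidkci" → prefix "dzidk" already present; 2 new (c, i)
  "dzikiicdidi" → prefix "dzik" already present; 7 new (i, i, c, d, i, d, i)
  "dzii" → prefix "dzii" already present; 0 new (none)
  "dzicdc" → prefix "dzic" already present; 2 new (d, c)
  "dziczczczd" → prefix "dzic" already present; 6 new (z, c, z, c, z, d)
  "dzidicdk" → prefix "dzid" already present; 4 new (i, c, d, k)
Total nodes = 5 + 7 + 6 + 4 + 1 + 4 + 2 + 7 + 0 + 2 + 6 + 4 = 48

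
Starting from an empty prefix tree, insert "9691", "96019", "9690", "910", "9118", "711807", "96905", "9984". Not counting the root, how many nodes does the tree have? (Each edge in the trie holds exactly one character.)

22

Count nodes per top-level branch (shared prefixes stored once):
  '7'-branch (711807): 6 nodes
  '9'-branch (910, 9118, 96019, 9690, 96905, 9691, 9984): 16 nodes
Sum: 22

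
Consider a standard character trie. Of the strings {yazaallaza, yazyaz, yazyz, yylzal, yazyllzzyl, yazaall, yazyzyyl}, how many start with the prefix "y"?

Traverse to the node for "y", then collect every word in that subtree.
Matches: "yazaall", "yazaallaza", "yazyaz", "yazyllzzyl", "yazyz", "yazyzyyl", "yylzal"
Count: 7

7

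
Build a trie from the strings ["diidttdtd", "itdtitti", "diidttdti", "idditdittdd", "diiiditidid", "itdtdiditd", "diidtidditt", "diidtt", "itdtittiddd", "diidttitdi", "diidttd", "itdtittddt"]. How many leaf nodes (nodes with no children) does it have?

9

Leaves are exactly the stored words that no other stored word extends.
Those words: "diidtidditt", "diidttdtd", "diidttdti", "diidttitdi", "diiiditidid", "idditdittdd", "itdtdiditd", "itdtittddt", "itdtittiddd"
Leaf count: 9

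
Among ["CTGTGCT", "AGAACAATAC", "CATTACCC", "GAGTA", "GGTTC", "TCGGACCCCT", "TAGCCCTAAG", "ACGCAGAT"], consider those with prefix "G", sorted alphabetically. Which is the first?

GAGTA

DFS of the "G" subtree visits, in order: "GAGTA", "GGTTC"
Position 1: GAGTA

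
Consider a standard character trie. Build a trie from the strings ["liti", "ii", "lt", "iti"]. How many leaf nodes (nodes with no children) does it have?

A leaf is a node with no children — equivalently, the end of a word that is not a proper prefix of any other stored word.
Those words: "ii", "iti", "liti", "lt"
Leaf count: 4

4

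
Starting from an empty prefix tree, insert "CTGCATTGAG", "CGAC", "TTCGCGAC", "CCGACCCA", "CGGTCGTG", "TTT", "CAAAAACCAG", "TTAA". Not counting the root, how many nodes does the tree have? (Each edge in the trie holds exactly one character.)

Insert word by word; a character creates a node only if that edge doesn't already exist:
  "CTGCATTGAG" → 10 new (C, T, G, C, A, T, T, G, A, G)
  "CGAC" → prefix "C" already present; 3 new (G, A, C)
  "TTCGCGAC" → 8 new (T, T, C, G, C, G, A, C)
  "CCGACCCA" → prefix "C" already present; 7 new (C, G, A, C, C, C, A)
  "CGGTCGTG" → prefix "CG" already present; 6 new (G, T, C, G, T, G)
  "TTT" → prefix "TT" already present; 1 new (T)
  "CAAAAACCAG" → prefix "C" already present; 9 new (A, A, A, A, A, C, C, A, G)
  "TTAA" → prefix "TT" already present; 2 new (A, A)
Total nodes = 10 + 3 + 8 + 7 + 6 + 1 + 9 + 2 = 46

46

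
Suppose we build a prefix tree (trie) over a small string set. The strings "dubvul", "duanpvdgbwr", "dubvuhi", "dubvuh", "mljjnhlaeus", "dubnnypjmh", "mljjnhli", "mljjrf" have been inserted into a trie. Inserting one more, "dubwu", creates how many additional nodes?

The longest prefix of "dubwu" already in the trie is "dub" (length 3).
So 5 − 3 = 2 new nodes.

2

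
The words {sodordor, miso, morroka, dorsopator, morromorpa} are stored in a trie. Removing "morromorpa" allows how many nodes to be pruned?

5

Walk "morromorpa" from the leaf back toward the root, removing each node that no remaining word uses.
The suffix "morpa" (5 nodes) is used only by "morromorpa"; the node for "morro" still has the child "k", so pruning stops there.
Nodes removed: 5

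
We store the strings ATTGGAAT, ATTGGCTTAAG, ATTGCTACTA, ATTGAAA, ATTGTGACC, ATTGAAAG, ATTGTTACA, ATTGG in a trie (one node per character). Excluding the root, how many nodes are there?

Insert word by word; a character creates a node only if that edge doesn't already exist:
  "ATTGGAAT" → 8 new (A, T, T, G, G, A, A, T)
  "ATTGGCTTAAG" → prefix "ATTGG" already present; 6 new (C, T, T, A, A, G)
  "ATTGCTACTA" → prefix "ATTG" already present; 6 new (C, T, A, C, T, A)
  "ATTGAAA" → prefix "ATTG" already present; 3 new (A, A, A)
  "ATTGTGACC" → prefix "ATTG" already present; 5 new (T, G, A, C, C)
  "ATTGAAAG" → prefix "ATTGAAA" already present; 1 new (G)
  "ATTGTTACA" → prefix "ATTGT" already present; 4 new (T, A, C, A)
  "ATTGG" → prefix "ATTGG" already present; 0 new (none)
Total nodes = 8 + 6 + 6 + 3 + 5 + 1 + 4 + 0 = 33

33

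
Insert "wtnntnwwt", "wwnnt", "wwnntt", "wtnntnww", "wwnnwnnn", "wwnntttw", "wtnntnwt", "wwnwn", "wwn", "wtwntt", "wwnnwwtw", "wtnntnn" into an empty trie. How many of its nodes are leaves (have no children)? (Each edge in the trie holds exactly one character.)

8

A leaf is a node with no children — equivalently, the end of a word that is not a proper prefix of any other stored word.
Those words: "wtnntnn", "wtnntnwt", "wtnntnwwt", "wtwntt", "wwnntttw", "wwnnwnnn", "wwnnwwtw", "wwnwn"
Leaf count: 8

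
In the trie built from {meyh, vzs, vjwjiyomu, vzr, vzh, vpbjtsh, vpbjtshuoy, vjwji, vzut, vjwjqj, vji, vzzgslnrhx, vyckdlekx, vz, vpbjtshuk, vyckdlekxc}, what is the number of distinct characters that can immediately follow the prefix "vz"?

5

The children of the "vz" node are the distinct next characters among strings starting with "vz".
Distinct next characters after "vz": h, r, s, u, z.
That node has 5 child edges.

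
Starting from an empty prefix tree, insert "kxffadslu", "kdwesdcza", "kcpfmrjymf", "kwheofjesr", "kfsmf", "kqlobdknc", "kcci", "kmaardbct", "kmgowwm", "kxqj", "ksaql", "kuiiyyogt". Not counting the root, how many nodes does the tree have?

Insert word by word; a character creates a node only if that edge doesn't already exist:
  "kxffadslu" → 9 new (k, x, f, f, a, d, s, l, u)
  "kdwesdcza" → prefix "k" already present; 8 new (d, w, e, s, d, c, z, a)
  "kcpfmrjymf" → prefix "k" already present; 9 new (c, p, f, m, r, j, y, m, f)
  "kwheofjesr" → prefix "k" already present; 9 new (w, h, e, o, f, j, e, s, r)
  "kfsmf" → prefix "k" already present; 4 new (f, s, m, f)
  "kqlobdknc" → prefix "k" already present; 8 new (q, l, o, b, d, k, n, c)
  "kcci" → prefix "kc" already present; 2 new (c, i)
  "kmaardbct" → prefix "k" already present; 8 new (m, a, a, r, d, b, c, t)
  "kmgowwm" → prefix "km" already present; 5 new (g, o, w, w, m)
  "kxqj" → prefix "kx" already present; 2 new (q, j)
  "ksaql" → prefix "k" already present; 4 new (s, a, q, l)
  "kuiiyyogt" → prefix "k" already present; 8 new (u, i, i, y, y, o, g, t)
Total nodes = 9 + 8 + 9 + 9 + 4 + 8 + 2 + 8 + 5 + 2 + 4 + 8 = 76

76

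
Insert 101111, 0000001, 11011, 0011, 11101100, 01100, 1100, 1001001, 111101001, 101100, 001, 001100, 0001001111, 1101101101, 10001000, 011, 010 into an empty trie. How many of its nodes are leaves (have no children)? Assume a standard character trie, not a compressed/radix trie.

13

Leaves are exactly the stored words that no other stored word extends.
Those words: "0000001", "0001001111", "001100", "010", "01100", "10001000", "1001001", "101100", "101111", "1100", "1101101101", "11101100", "111101001"
Leaf count: 13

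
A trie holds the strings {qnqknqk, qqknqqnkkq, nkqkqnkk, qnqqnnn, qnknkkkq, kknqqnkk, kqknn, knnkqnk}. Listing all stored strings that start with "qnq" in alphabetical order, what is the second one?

qnqqnnn

Filter for "qnq…" and sort: "qnqknqk", "qnqqnnn"
Position 2: qnqqnnn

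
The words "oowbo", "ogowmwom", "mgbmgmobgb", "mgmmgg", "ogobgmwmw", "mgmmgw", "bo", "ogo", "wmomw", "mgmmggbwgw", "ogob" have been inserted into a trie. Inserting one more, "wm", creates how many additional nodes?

Every character of "wm" already lies on an existing path (it is a prefix of some stored word).
No new nodes are needed: 0.

0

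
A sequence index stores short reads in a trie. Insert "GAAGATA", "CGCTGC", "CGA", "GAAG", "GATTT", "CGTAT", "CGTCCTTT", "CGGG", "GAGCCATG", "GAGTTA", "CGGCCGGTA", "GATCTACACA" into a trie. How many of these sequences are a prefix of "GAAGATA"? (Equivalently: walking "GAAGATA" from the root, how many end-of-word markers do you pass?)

2

Check each prefix of "GAAGATA" against the stored set — each match is an end-marker on the path.
Prefixes of the query that are stored words: "GAAG", "GAAGATA"
Count: 2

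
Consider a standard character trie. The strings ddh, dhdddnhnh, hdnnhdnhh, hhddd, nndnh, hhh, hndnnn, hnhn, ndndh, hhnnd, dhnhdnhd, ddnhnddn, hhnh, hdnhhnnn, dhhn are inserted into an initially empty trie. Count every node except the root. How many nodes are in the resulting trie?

For each word, the new-node count is its length minus the longest prefix already in the trie:
  "ddh" → 3 new (d, d, h)
  "dhdddnhnh" → prefix "d" already present; 8 new (h, d, d, d, n, h, n, h)
  "hdnnhdnhh" → 9 new (h, d, n, n, h, d, n, h, h)
  "hhddd" → prefix "h" already present; 4 new (h, d, d, d)
  "nndnh" → 5 new (n, n, d, n, h)
  "hhh" → prefix "hh" already present; 1 new (h)
  "hndnnn" → prefix "h" already present; 5 new (n, d, n, n, n)
  "hnhn" → prefix "hn" already present; 2 new (h, n)
  "ndndh" → prefix "n" already present; 4 new (d, n, d, h)
  "hhnnd" → prefix "hh" already present; 3 new (n, n, d)
  "dhnhdnhd" → prefix "dh" already present; 6 new (n, h, d, n, h, d)
  "ddnhnddn" → prefix "dd" already present; 6 new (n, h, n, d, d, n)
  "hhnh" → prefix "hhn" already present; 1 new (h)
  "hdnhhnnn" → prefix "hdn" already present; 5 new (h, h, n, n, n)
  "dhhn" → prefix "dh" already present; 2 new (h, n)
Total nodes = 3 + 8 + 9 + 4 + 5 + 1 + 5 + 2 + 4 + 3 + 6 + 6 + 1 + 5 + 2 = 64

64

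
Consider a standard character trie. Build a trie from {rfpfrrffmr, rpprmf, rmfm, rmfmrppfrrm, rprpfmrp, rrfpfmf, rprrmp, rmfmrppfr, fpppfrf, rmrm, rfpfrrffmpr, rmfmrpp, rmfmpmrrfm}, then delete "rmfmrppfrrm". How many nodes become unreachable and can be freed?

Walk "rmfmrppfrrm" from the leaf back toward the root, removing each node that no remaining word uses.
The suffix "rm" (2 nodes) is used only by "rmfmrppfrrm"; "rmfmrppfr" is itself a stored word, so pruning stops there.
Nodes removed: 2

2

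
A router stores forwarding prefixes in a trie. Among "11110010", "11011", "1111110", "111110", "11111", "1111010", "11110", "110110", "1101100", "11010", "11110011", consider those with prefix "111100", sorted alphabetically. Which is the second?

DFS of the "111100" subtree visits, in order: "11110010", "11110011"
The 2nd is 11110011.

11110011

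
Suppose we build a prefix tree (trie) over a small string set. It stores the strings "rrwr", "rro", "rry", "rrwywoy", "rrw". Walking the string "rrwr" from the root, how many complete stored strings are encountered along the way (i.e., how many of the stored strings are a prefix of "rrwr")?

2

Traverse "rrwr" character by character; count nodes along the way that are marked as word ends.
Prefixes of the query that are stored words: "rrw", "rrwr"
Count: 2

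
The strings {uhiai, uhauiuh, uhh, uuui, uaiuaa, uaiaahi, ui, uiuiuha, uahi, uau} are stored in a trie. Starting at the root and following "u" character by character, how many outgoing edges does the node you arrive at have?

4

Follow the path "u" to its node, then look at its outgoing edges.
Characters that immediately follow "u" among the stored strings: {a, h, i, u}.
That node has 4 child edges.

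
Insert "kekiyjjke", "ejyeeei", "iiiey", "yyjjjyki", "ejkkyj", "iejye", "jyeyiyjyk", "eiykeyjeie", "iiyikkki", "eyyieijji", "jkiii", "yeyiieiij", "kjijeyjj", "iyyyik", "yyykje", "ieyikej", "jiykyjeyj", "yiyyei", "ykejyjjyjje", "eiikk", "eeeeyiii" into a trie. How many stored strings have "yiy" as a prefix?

Walk to "yiy"; the words in its subtree are exactly those with that prefix.
Words under "yiy": yiyyei
Count: 1

1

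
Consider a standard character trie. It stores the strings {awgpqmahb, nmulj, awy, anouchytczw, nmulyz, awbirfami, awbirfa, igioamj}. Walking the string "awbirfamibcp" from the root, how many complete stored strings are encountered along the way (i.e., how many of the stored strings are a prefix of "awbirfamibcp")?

Walk "awbirfamibcp" from the root; an end-of-word marker is hit whenever a stored word is a prefix of "awbirfamibcp".
Prefixes of the query that are stored words: "awbirfa", "awbirfami"
Count: 2

2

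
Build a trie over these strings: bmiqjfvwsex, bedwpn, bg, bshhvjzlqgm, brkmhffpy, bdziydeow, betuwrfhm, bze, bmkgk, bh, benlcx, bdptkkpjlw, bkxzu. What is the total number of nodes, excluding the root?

For each word, the new-node count is its length minus the longest prefix already in the trie:
  "bmiqjfvwsex" → 11 new (b, m, i, q, j, f, v, w, s, e, x)
  "bedwpn" → prefix "b" already present; 5 new (e, d, w, p, n)
  "bg" → prefix "b" already present; 1 new (g)
  "bshhvjzlqgm" → prefix "b" already present; 10 new (s, h, h, v, j, z, l, q, g, m)
  "brkmhffpy" → prefix "b" already present; 8 new (r, k, m, h, f, f, p, y)
  "bdziydeow" → prefix "b" already present; 8 new (d, z, i, y, d, e, o, w)
  "betuwrfhm" → prefix "be" already present; 7 new (t, u, w, r, f, h, m)
  "bze" → prefix "b" already present; 2 new (z, e)
  "bmkgk" → prefix "bm" already present; 3 new (k, g, k)
  "bh" → prefix "b" already present; 1 new (h)
  "benlcx" → prefix "be" already present; 4 new (n, l, c, x)
  "bdptkkpjlw" → prefix "bd" already present; 8 new (p, t, k, k, p, j, l, w)
  "bkxzu" → prefix "b" already present; 4 new (k, x, z, u)
Total nodes = 11 + 5 + 1 + 10 + 8 + 8 + 7 + 2 + 3 + 1 + 4 + 8 + 4 = 72

72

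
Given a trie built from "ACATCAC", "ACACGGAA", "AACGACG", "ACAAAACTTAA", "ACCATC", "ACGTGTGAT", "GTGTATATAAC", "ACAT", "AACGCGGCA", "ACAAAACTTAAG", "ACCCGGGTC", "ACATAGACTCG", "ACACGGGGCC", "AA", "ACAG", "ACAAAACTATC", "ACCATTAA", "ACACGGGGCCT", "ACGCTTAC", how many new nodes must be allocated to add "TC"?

2

No existing word starts with "T", so every character of "TC" needs a new node.
2 − 0 = 2 new nodes.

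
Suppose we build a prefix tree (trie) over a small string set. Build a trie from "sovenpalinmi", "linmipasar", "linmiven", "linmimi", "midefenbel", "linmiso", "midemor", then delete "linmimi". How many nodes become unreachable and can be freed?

2

Walk "linmimi" from the leaf back toward the root, removing each node that no remaining word uses.
The suffix "mi" (2 nodes) is used only by "linmimi"; the node for "linmi" still has the child "p", so pruning stops there.
Nodes removed: 2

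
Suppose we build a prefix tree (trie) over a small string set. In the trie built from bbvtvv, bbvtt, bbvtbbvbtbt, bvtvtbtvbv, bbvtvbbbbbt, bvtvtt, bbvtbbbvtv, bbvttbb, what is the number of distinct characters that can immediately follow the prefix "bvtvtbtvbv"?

Follow the path "bvtvtbtvbv" to its node, then look at its outgoing edges.
No stored string extends past "bvtvtbtvbv".
That node has 0 child edges.

0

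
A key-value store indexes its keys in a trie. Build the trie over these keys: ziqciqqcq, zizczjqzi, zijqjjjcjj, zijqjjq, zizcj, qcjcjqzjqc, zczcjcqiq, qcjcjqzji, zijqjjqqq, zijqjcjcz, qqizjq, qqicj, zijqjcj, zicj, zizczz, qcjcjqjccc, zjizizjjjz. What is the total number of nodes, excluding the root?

74

For each word, the new-node count is its length minus the longest prefix already in the trie:
  "ziqciqqcq" → 9 new (z, i, q, c, i, q, q, c, q)
  "zizczjqzi" → prefix "zi" already present; 7 new (z, c, z, j, q, z, i)
  "zijqjjjcjj" → prefix "zi" already present; 8 new (j, q, j, j, j, c, j, j)
  "zijqjjq" → prefix "zijqjj" already present; 1 new (q)
  "zizcj" → prefix "zizc" already present; 1 new (j)
  "qcjcjqzjqc" → 10 new (q, c, j, c, j, q, z, j, q, c)
  "zczcjcqiq" → prefix "z" already present; 8 new (c, z, c, j, c, q, i, q)
  "qcjcjqzji" → prefix "qcjcjqzj" already present; 1 new (i)
  "zijqjjqqq" → prefix "zijqjjq" already present; 2 new (q, q)
  "zijqjcjcz" → prefix "zijqj" already present; 4 new (c, j, c, z)
  "qqizjq" → prefix "q" already present; 5 new (q, i, z, j, q)
  "qqicj" → prefix "qqi" already present; 2 new (c, j)
  "zijqjcj" → prefix "zijqjcj" already present; 0 new (none)
  "zicj" → prefix "zi" already present; 2 new (c, j)
  "zizczz" → prefix "zizcz" already present; 1 new (z)
  "qcjcjqjccc" → prefix "qcjcjq" already present; 4 new (j, c, c, c)
  "zjizizjjjz" → prefix "z" already present; 9 new (j, i, z, i, z, j, j, j, z)
Total nodes = 9 + 7 + 8 + 1 + 1 + 10 + 8 + 1 + 2 + 4 + 5 + 2 + 0 + 2 + 1 + 4 + 9 = 74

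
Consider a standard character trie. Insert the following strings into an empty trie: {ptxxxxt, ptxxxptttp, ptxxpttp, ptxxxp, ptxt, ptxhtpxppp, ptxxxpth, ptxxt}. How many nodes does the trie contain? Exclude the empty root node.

26

For each word, the new-node count is its length minus the longest prefix already in the trie:
  "ptxxxxt" → 7 new (p, t, x, x, x, x, t)
  "ptxxxptttp" → prefix "ptxxx" already present; 5 new (p, t, t, t, p)
  "ptxxpttp" → prefix "ptxx" already present; 4 new (p, t, t, p)
  "ptxxxp" → prefix "ptxxxp" already present; 0 new (none)
  "ptxt" → prefix "ptx" already present; 1 new (t)
  "ptxhtpxppp" → prefix "ptx" already present; 7 new (h, t, p, x, p, p, p)
  "ptxxxpth" → prefix "ptxxxpt" already present; 1 new (h)
  "ptxxt" → prefix "ptxx" already present; 1 new (t)
Total nodes = 7 + 5 + 4 + 0 + 1 + 7 + 1 + 1 = 26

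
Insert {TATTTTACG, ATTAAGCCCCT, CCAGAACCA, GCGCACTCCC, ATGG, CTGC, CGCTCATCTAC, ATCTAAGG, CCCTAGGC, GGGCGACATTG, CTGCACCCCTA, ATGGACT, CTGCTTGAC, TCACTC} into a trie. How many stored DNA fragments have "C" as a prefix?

Walk to "C"; the words in its subtree are exactly those with that prefix.
Words under "C": CCAGAACCA, CCCTAGGC, CGCTCATCTAC, CTGC, CTGCACCCCTA, CTGCTTGAC
Count: 6

6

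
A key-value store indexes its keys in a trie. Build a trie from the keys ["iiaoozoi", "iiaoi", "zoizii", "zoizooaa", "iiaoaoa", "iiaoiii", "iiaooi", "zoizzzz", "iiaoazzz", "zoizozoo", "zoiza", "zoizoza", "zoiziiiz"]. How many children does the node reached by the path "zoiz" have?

4

Walk "zoiz" from the root, arriving at one node.
Distinct next characters after "zoiz": a, i, o, z.
That node has 4 child edges.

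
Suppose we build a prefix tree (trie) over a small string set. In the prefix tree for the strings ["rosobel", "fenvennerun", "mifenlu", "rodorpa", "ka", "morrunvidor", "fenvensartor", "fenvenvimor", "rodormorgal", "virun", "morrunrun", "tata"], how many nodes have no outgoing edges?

A leaf is a node with no children — equivalently, the end of a word that is not a proper prefix of any other stored word.
Those words: "fenvennerun", "fenvensartor", "fenvenvimor", "ka", "mifenlu", "morrunrun", "morrunvidor", "rodormorgal", "rodorpa", "rosobel", "tata", "virun"
Leaf count: 12

12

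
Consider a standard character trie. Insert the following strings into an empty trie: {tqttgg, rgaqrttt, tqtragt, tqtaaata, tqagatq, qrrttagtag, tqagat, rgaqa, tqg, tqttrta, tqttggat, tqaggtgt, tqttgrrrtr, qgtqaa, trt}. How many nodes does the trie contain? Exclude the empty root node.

For each word, the new-node count is its length minus the longest prefix already in the trie:
  "tqttgg" → 6 new (t, q, t, t, g, g)
  "rgaqrttt" → 8 new (r, g, a, q, r, t, t, t)
  "tqtragt" → prefix "tqt" already present; 4 new (r, a, g, t)
  "tqtaaata" → prefix "tqt" already present; 5 new (a, a, a, t, a)
  "tqagatq" → prefix "tq" already present; 5 new (a, g, a, t, q)
  "qrrttagtag" → 10 new (q, r, r, t, t, a, g, t, a, g)
  "tqagat" → prefix "tqagat" already present; 0 new (none)
  "rgaqa" → prefix "rgaq" already present; 1 new (a)
  "tqg" → prefix "tq" already present; 1 new (g)
  "tqttrta" → prefix "tqtt" already present; 3 new (r, t, a)
  "tqttggat" → prefix "tqttgg" already present; 2 new (a, t)
  "tqaggtgt" → prefix "tqag" already present; 4 new (g, t, g, t)
  "tqttgrrrtr" → prefix "tqttg" already present; 5 new (r, r, r, t, r)
  "qgtqaa" → prefix "q" already present; 5 new (g, t, q, a, a)
  "trt" → prefix "t" already present; 2 new (r, t)
Total nodes = 6 + 8 + 4 + 5 + 5 + 10 + 0 + 1 + 1 + 3 + 2 + 4 + 5 + 5 + 2 = 61

61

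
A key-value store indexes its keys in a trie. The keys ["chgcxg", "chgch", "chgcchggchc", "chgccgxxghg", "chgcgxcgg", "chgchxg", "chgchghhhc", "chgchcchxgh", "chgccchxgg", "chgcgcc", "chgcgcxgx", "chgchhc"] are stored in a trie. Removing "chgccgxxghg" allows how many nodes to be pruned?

6

After clearing the end-marker at "chgccgxxghg", prune upward until reaching a node still needed by another word.
The suffix "gxxghg" (6 nodes) is used only by "chgccgxxghg"; the node for "chgcc" still has the child "h", so pruning stops there.
Nodes removed: 6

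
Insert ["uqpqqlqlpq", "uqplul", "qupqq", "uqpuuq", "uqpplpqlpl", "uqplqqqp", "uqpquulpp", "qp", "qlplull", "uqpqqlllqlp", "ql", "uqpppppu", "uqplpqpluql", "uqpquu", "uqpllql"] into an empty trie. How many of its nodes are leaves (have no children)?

Leaves are exactly the stored words that no other stored word extends.
Those words: "qlplull", "qp", "qupqq", "uqpllql", "uqplpqpluql", "uqplqqqp", "uqplul", "uqpplpqlpl", "uqpppppu", "uqpqqlllqlp", "uqpqqlqlpq", "uqpquulpp", "uqpuuq"
Leaf count: 13

13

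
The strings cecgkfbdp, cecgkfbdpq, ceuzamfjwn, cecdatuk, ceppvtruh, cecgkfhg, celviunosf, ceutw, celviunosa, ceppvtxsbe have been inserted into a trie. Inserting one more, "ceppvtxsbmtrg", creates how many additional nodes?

The longest prefix of "ceppvtxsbmtrg" already in the trie is "ceppvtxsb" (length 9).
New nodes needed: |"ceppvtxsbmtrg"| − 9 = 13 − 9 = 4.

4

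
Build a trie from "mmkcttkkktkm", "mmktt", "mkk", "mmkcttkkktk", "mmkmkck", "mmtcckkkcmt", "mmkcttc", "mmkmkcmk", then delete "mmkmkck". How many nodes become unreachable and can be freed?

A node on "mmkmkck"'s path can go only if nothing else ends at it or branches off below it.
The suffix "k" (1 node) is used only by "mmkmkck"; the node for "mmkmkc" still has the child "m", so pruning stops there.
Nodes removed: 1

1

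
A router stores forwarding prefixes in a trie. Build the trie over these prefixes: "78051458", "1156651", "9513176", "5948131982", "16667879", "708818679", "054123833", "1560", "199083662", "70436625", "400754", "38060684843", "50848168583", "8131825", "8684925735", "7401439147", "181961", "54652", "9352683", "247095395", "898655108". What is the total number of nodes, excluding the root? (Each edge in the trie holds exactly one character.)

157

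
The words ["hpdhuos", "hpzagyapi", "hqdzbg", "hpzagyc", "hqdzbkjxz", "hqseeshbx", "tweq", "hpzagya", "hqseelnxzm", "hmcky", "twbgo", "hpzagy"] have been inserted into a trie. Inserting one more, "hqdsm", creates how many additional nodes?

The longest prefix of "hqdsm" already in the trie is "hqd" (length 3).
So 5 − 3 = 2 new nodes.

2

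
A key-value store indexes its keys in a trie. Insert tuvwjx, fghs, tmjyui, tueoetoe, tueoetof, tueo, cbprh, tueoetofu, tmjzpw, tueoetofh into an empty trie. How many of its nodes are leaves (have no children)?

8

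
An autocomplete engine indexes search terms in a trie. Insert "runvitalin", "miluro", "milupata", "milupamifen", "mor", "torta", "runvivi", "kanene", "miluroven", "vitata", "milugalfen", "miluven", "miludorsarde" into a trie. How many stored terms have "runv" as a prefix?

2

Filter for entries beginning with "runv":
Matches: "runvitalin", "runvivi"
Count: 2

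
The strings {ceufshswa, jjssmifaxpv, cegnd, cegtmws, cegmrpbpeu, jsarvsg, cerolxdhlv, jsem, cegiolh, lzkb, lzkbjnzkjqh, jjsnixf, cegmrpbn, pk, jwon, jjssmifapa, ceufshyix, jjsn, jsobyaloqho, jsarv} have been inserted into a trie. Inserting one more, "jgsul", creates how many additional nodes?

4

The longest prefix of "jgsul" already in the trie is "j" (length 1).
Each of the 4 remaining characters creates one node.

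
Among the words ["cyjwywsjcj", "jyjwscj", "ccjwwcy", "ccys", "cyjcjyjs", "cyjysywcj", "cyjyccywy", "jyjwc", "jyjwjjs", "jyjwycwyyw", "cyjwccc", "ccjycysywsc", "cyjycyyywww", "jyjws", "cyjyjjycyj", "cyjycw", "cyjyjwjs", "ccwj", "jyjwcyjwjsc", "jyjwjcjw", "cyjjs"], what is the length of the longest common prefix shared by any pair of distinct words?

Look for the deepest trie node that still has at least two words in its subtree.
"cyjyccywy" and "cyjycw" agree on "cyjyc" (5 characters) before diverging; nothing deeper is shared.
Longest shared-prefix length: 5

5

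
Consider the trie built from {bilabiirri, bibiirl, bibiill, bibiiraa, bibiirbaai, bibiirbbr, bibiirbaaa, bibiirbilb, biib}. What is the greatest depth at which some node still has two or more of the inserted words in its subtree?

Look for the deepest trie node that still has at least two words in its subtree.
"bibiirbaaa" and "bibiirbaai" agree on "bibiirbaa" (9 characters) before diverging; nothing deeper is shared.
Longest shared-prefix length: 9

9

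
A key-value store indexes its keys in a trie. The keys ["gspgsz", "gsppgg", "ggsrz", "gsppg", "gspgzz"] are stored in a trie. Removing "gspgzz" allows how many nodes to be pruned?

After clearing the end-marker at "gspgzz", prune upward until reaching a node still needed by another word.
The suffix "zz" (2 nodes) is used only by "gspgzz"; the node for "gspg" still has the child "s", so pruning stops there.
Nodes removed: 2

2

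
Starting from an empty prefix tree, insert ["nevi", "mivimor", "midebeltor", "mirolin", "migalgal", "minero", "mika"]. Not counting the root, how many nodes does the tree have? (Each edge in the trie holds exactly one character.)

36

Count nodes per top-level branch (shared prefixes stored once):
  'm'-branch (midebeltor, migalgal, mika, minero, mirolin, mivimor): 32 nodes
  'n'-branch (nevi): 4 nodes
Sum: 36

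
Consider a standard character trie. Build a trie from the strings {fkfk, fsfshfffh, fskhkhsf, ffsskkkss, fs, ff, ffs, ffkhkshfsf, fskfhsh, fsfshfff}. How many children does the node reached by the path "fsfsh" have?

1

Walk "fsfsh" from the root, arriving at one node.
Characters that immediately follow "fsfsh" among the stored strings: {f}.
That node has 1 child edge.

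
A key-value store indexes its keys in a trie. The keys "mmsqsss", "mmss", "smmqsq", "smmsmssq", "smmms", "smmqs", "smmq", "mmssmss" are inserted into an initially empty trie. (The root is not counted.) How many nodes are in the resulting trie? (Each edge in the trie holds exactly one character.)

Count nodes per top-level branch (shared prefixes stored once):
  'm'-branch (mmsqsss, mmss, mmssmss): 11 nodes
  's'-branch (smmms, smmq, smmqs, smmqsq, smmsmssq): 13 nodes
Sum: 24

24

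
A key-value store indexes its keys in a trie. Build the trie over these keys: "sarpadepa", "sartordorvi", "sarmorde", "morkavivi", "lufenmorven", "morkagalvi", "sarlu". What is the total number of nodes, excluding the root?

49

Insert word by word; a character creates a node only if that edge doesn't already exist:
  "sarpadepa" → 9 new (s, a, r, p, a, d, e, p, a)
  "sartordorvi" → prefix "sar" already present; 8 new (t, o, r, d, o, r, v, i)
  "sarmorde" → prefix "sar" already present; 5 new (m, o, r, d, e)
  "morkavivi" → 9 new (m, o, r, k, a, v, i, v, i)
  "lufenmorven" → 11 new (l, u, f, e, n, m, o, r, v, e, n)
  "morkagalvi" → prefix "morka" already present; 5 new (g, a, l, v, i)
  "sarlu" → prefix "sar" already present; 2 new (l, u)
Total nodes = 9 + 8 + 5 + 9 + 11 + 5 + 2 = 49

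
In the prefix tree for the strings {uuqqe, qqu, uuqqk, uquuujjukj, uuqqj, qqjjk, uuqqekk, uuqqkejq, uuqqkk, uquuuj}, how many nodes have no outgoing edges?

Leaves are exactly the stored words that no other stored word extends.
Those words: "qqjjk", "qqu", "uquuujjukj", "uuqqekk", "uuqqj", "uuqqkejq", "uuqqkk"
Leaf count: 7

7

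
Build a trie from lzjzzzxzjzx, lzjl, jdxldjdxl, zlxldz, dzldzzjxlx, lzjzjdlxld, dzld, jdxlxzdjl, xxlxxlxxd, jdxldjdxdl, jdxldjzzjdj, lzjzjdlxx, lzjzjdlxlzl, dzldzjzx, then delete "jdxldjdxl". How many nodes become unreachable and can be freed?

After clearing the end-marker at "jdxldjdxl", prune upward until reaching a node still needed by another word.
The suffix "l" (1 node) is used only by "jdxldjdxl"; the node for "jdxldjdx" still has the child "d", so pruning stops there.
Nodes removed: 1

1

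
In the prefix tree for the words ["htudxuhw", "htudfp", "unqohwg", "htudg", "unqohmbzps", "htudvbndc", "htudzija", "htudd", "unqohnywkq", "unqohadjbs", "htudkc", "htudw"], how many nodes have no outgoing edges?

12

A leaf is a node with no children — equivalently, the end of a word that is not a proper prefix of any other stored word.
Those words: "htudd", "htudfp", "htudg", "htudkc", "htudvbndc", "htudw", "htudxuhw", "htudzija", "unqohadjbs", "unqohmbzps", "unqohnywkq", "unqohwg"
Leaf count: 12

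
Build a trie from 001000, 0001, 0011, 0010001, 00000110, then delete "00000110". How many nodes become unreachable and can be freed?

Walk "00000110" from the leaf back toward the root, removing each node that no remaining word uses.
The suffix "00110" (5 nodes) is used only by "00000110"; the node for "000" still has the child "1", so pruning stops there.
Nodes removed: 5

5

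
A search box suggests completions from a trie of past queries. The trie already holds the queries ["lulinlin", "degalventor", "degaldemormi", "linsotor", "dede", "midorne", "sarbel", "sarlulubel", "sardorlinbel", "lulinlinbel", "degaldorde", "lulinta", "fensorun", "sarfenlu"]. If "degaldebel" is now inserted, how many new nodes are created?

Walking "degaldebel" from the root, the first 7 characters ("degalde") follow existing edges; "b" is the first miss.
So 10 − 7 = 3 new nodes.

3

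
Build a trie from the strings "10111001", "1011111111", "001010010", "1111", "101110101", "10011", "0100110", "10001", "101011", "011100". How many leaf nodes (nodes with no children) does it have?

10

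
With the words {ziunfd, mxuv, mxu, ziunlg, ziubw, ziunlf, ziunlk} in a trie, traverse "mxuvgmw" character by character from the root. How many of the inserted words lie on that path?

Check each prefix of "mxuvgmw" against the stored set — each match is an end-marker on the path.
Prefixes of the query that are stored words: "mxu", "mxuv"
Count: 2

2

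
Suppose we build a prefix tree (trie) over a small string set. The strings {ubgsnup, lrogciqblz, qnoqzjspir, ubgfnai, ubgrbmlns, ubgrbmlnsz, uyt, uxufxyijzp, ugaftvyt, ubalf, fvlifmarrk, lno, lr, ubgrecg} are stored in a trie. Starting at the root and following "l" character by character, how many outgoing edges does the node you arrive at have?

Walk "l" from the root, arriving at one node.
Characters that immediately follow "l" among the stored strings: {n, r}.
That node has 2 child edges.

2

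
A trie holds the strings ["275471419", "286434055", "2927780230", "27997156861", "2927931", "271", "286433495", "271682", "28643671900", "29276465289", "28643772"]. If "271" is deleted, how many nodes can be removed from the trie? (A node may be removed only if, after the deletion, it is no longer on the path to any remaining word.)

0

A node on "271"'s path can go only if nothing else ends at it or branches off below it.
Every node on "271" is still needed (e.g. by "271682"), so nothing is freed.
Nodes removed: 0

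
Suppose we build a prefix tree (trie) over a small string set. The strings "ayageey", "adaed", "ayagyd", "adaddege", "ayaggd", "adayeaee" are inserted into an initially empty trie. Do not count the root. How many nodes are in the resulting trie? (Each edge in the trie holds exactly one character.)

Trace insertions, counting only characters that open a new branch:
  "ayageey" → 7 new (a, y, a, g, e, e, y)
  "adaed" → prefix "a" already present; 4 new (d, a, e, d)
  "ayagyd" → prefix "ayag" already present; 2 new (y, d)
  "adaddege" → prefix "ada" already present; 5 new (d, d, e, g, e)
  "ayaggd" → prefix "ayag" already present; 2 new (g, d)
  "adayeaee" → prefix "ada" already present; 5 new (y, e, a, e, e)
Total nodes = 7 + 4 + 2 + 5 + 2 + 5 = 25

25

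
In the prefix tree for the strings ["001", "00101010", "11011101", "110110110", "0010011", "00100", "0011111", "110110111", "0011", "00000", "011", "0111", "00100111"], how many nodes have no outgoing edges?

8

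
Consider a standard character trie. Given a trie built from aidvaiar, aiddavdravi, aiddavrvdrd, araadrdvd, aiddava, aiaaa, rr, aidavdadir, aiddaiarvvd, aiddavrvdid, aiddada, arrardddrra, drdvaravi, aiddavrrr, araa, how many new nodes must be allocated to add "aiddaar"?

"aidda" is already a path in the trie; the remaining "ar" must be added.
Each of the 2 remaining characters creates one node.

2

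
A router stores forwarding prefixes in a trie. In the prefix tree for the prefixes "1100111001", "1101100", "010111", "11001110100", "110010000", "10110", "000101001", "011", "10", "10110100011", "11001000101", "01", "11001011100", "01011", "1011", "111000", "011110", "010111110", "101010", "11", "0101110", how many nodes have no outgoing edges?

Leaves are exactly the stored words that no other stored word extends.
Those words: "000101001", "0101110", "010111110", "011110", "101010", "10110100011", "110010000", "11001000101", "11001011100", "1100111001", "11001110100", "1101100", "111000"
Leaf count: 13

13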